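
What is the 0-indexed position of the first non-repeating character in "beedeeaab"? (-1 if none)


Input: beedeeaab
Character frequencies:
  'a': 2
  'b': 2
  'd': 1
  'e': 4
Scanning left to right for freq == 1:
  Position 0 ('b'): freq=2, skip
  Position 1 ('e'): freq=4, skip
  Position 2 ('e'): freq=4, skip
  Position 3 ('d'): unique! => answer = 3

3


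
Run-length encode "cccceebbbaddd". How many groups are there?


Input: cccceebbbaddd
Scanning for consecutive runs:
  Group 1: 'c' x 4 (positions 0-3)
  Group 2: 'e' x 2 (positions 4-5)
  Group 3: 'b' x 3 (positions 6-8)
  Group 4: 'a' x 1 (positions 9-9)
  Group 5: 'd' x 3 (positions 10-12)
Total groups: 5

5


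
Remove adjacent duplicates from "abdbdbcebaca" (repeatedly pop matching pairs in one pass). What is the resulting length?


Input: abdbdbcebaca
Stack-based adjacent duplicate removal:
  Read 'a': push. Stack: a
  Read 'b': push. Stack: ab
  Read 'd': push. Stack: abd
  Read 'b': push. Stack: abdb
  Read 'd': push. Stack: abdbd
  Read 'b': push. Stack: abdbdb
  Read 'c': push. Stack: abdbdbc
  Read 'e': push. Stack: abdbdbce
  Read 'b': push. Stack: abdbdbceb
  Read 'a': push. Stack: abdbdbceba
  Read 'c': push. Stack: abdbdbcebac
  Read 'a': push. Stack: abdbdbcebaca
Final stack: "abdbdbcebaca" (length 12)

12


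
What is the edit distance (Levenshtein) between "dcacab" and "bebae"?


Computing edit distance: "dcacab" -> "bebae"
DP table:
           b    e    b    a    e
      0    1    2    3    4    5
  d   1    1    2    3    4    5
  c   2    2    2    3    4    5
  a   3    3    3    3    3    4
  c   4    4    4    4    4    4
  a   5    5    5    5    4    5
  b   6    5    6    5    5    5
Edit distance = dp[6][5] = 5

5


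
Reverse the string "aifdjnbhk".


Input: aifdjnbhk
Reading characters right to left:
  Position 8: 'k'
  Position 7: 'h'
  Position 6: 'b'
  Position 5: 'n'
  Position 4: 'j'
  Position 3: 'd'
  Position 2: 'f'
  Position 1: 'i'
  Position 0: 'a'
Reversed: khbnjdfia

khbnjdfia


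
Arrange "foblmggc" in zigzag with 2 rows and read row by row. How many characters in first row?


Zigzag "foblmggc" into 2 rows:
Placing characters:
  'f' => row 0
  'o' => row 1
  'b' => row 0
  'l' => row 1
  'm' => row 0
  'g' => row 1
  'g' => row 0
  'c' => row 1
Rows:
  Row 0: "fbmg"
  Row 1: "olgc"
First row length: 4

4


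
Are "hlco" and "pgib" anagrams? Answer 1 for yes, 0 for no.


Strings: "hlco", "pgib"
Sorted first:  chlo
Sorted second: bgip
Differ at position 0: 'c' vs 'b' => not anagrams

0


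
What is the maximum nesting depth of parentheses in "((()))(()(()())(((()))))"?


Input: "((()))(()(()())(((()))))"
Tracking depth:
  Position 0 '(': depth becomes 1
  Position 1 '(': depth becomes 2
  Position 2 '(': depth becomes 3
  Position 3 ')': depth becomes 2
  Position 4 ')': depth becomes 1
  Position 5 ')': depth becomes 0
  Position 6 '(': depth becomes 1
  Position 7 '(': depth becomes 2
  Position 8 ')': depth becomes 1
  Position 9 '(': depth becomes 2
  Position 10 '(': depth becomes 3
  Position 11 ')': depth becomes 2
  Position 12 '(': depth becomes 3
  Position 13 ')': depth becomes 2
  Position 14 ')': depth becomes 1
  Position 15 '(': depth becomes 2
  Position 16 '(': depth becomes 3
  Position 17 '(': depth becomes 4
  Position 18 '(': depth becomes 5
  Position 19 ')': depth becomes 4
  Position 20 ')': depth becomes 3
  Position 21 ')': depth becomes 2
  Position 22 ')': depth becomes 1
  Position 23 ')': depth becomes 0
Maximum depth reached: 5

5


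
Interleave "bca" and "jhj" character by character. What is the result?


Interleaving "bca" and "jhj":
  Position 0: 'b' from first, 'j' from second => "bj"
  Position 1: 'c' from first, 'h' from second => "ch"
  Position 2: 'a' from first, 'j' from second => "aj"
Result: bjchaj

bjchaj


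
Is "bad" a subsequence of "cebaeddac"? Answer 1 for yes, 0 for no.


Check if "bad" is a subsequence of "cebaeddac"
Greedy scan:
  Position 0 ('c'): no match needed
  Position 1 ('e'): no match needed
  Position 2 ('b'): matches sub[0] = 'b'
  Position 3 ('a'): matches sub[1] = 'a'
  Position 4 ('e'): no match needed
  Position 5 ('d'): matches sub[2] = 'd'
  Position 6 ('d'): no match needed
  Position 7 ('a'): no match needed
  Position 8 ('c'): no match needed
All 3 characters matched => is a subsequence

1


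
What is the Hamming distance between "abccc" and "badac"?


Comparing "abccc" and "badac" position by position:
  Position 0: 'a' vs 'b' => differ
  Position 1: 'b' vs 'a' => differ
  Position 2: 'c' vs 'd' => differ
  Position 3: 'c' vs 'a' => differ
  Position 4: 'c' vs 'c' => same
Total differences (Hamming distance): 4

4


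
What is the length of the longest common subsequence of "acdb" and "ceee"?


LCS of "acdb" and "ceee"
DP table:
           c    e    e    e
      0    0    0    0    0
  a   0    0    0    0    0
  c   0    1    1    1    1
  d   0    1    1    1    1
  b   0    1    1    1    1
LCS length = dp[4][4] = 1

1


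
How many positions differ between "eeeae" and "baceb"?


Comparing "eeeae" and "baceb" position by position:
  Position 0: 'e' vs 'b' => DIFFER
  Position 1: 'e' vs 'a' => DIFFER
  Position 2: 'e' vs 'c' => DIFFER
  Position 3: 'a' vs 'e' => DIFFER
  Position 4: 'e' vs 'b' => DIFFER
Positions that differ: 5

5


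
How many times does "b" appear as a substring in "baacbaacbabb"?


Searching for "b" in "baacbaacbabb"
Scanning each position:
  Position 0: "b" => MATCH
  Position 1: "a" => no
  Position 2: "a" => no
  Position 3: "c" => no
  Position 4: "b" => MATCH
  Position 5: "a" => no
  Position 6: "a" => no
  Position 7: "c" => no
  Position 8: "b" => MATCH
  Position 9: "a" => no
  Position 10: "b" => MATCH
  Position 11: "b" => MATCH
Total occurrences: 5

5


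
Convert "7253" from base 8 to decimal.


Input: "7253" in base 8
Positional expansion:
  Digit '7' (value 7) x 8^3 = 3584
  Digit '2' (value 2) x 8^2 = 128
  Digit '5' (value 5) x 8^1 = 40
  Digit '3' (value 3) x 8^0 = 3
Sum = 3755

3755


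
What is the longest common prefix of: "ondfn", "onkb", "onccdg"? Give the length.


Words: ondfn, onkb, onccdg
  Position 0: all 'o' => match
  Position 1: all 'n' => match
  Position 2: ('d', 'k', 'c') => mismatch, stop
LCP = "on" (length 2)

2


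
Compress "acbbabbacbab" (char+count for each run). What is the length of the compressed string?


Input: acbbabbacbab
Runs:
  'a' x 1 => "a1"
  'c' x 1 => "c1"
  'b' x 2 => "b2"
  'a' x 1 => "a1"
  'b' x 2 => "b2"
  'a' x 1 => "a1"
  'c' x 1 => "c1"
  'b' x 1 => "b1"
  'a' x 1 => "a1"
  'b' x 1 => "b1"
Compressed: "a1c1b2a1b2a1c1b1a1b1"
Compressed length: 20

20


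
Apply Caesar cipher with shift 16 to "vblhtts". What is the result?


Caesar cipher: shift "vblhtts" by 16
  'v' (pos 21) + 16 = pos 11 = 'l'
  'b' (pos 1) + 16 = pos 17 = 'r'
  'l' (pos 11) + 16 = pos 1 = 'b'
  'h' (pos 7) + 16 = pos 23 = 'x'
  't' (pos 19) + 16 = pos 9 = 'j'
  't' (pos 19) + 16 = pos 9 = 'j'
  's' (pos 18) + 16 = pos 8 = 'i'
Result: lrbxjji

lrbxjji


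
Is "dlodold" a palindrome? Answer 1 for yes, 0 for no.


Input: dlodold
Reversed: dlodold
  Compare pos 0 ('d') with pos 6 ('d'): match
  Compare pos 1 ('l') with pos 5 ('l'): match
  Compare pos 2 ('o') with pos 4 ('o'): match
Result: palindrome

1


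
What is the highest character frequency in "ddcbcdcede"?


Input: ddcbcdcede
Character counts:
  'b': 1
  'c': 3
  'd': 4
  'e': 2
Maximum frequency: 4

4


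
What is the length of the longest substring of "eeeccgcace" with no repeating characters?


Input: "eeeccgcace"
Sliding window (track last position of each char):
  Position 0 ('e'): window [0,0] length 1 -- new best
  Position 1 ('e'): repeat (last at 0), move window start to 1
  Position 1 ('e'): window [1,1] length 1
  Position 2 ('e'): repeat (last at 1), move window start to 2
  Position 2 ('e'): window [2,2] length 1
  Position 3 ('c'): window [2,3] length 2 -- new best
  Position 4 ('c'): repeat (last at 3), move window start to 4
  Position 4 ('c'): window [4,4] length 1
  Position 5 ('g'): window [4,5] length 2
  Position 6 ('c'): repeat (last at 4), move window start to 5
  Position 6 ('c'): window [5,6] length 2
  Position 7 ('a'): window [5,7] length 3 -- new best
  Position 8 ('c'): repeat (last at 6), move window start to 7
  Position 8 ('c'): window [7,8] length 2
  Position 9 ('e'): window [7,9] length 3
Longest substring with no repeats: "gca" with length 3

3


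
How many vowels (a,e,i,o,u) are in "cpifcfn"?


Input: cpifcfn
Checking each character:
  'c' at position 0: consonant
  'p' at position 1: consonant
  'i' at position 2: vowel (running total: 1)
  'f' at position 3: consonant
  'c' at position 4: consonant
  'f' at position 5: consonant
  'n' at position 6: consonant
Total vowels: 1

1


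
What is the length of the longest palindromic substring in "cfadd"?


Input: "cfadd"
Checking substrings for palindromes:
  [3:5] "dd" (len 2) => palindrome
Longest palindromic substring: "dd" with length 2

2


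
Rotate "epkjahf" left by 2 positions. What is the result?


Input: "epkjahf", rotate left by 2
First 2 characters: "ep"
Remaining characters: "kjahf"
Concatenate remaining + first: "kjahf" + "ep" = "kjahfep"

kjahfep


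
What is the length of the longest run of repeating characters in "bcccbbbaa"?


Input: "bcccbbbaa"
Scanning for longest run:
  Position 1 ('c'): new char, reset run to 1
  Position 2 ('c'): continues run of 'c', length=2
  Position 3 ('c'): continues run of 'c', length=3
  Position 4 ('b'): new char, reset run to 1
  Position 5 ('b'): continues run of 'b', length=2
  Position 6 ('b'): continues run of 'b', length=3
  Position 7 ('a'): new char, reset run to 1
  Position 8 ('a'): continues run of 'a', length=2
Longest run: 'c' with length 3

3


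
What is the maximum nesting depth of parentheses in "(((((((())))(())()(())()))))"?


Input: "(((((((())))(())()(())()))))"
Tracking depth:
  Position 0 '(': depth becomes 1
  Position 1 '(': depth becomes 2
  Position 2 '(': depth becomes 3
  Position 3 '(': depth becomes 4
  Position 4 '(': depth becomes 5
  Position 5 '(': depth becomes 6
  Position 6 '(': depth becomes 7
  Position 7 '(': depth becomes 8
  Position 8 ')': depth becomes 7
  Position 9 ')': depth becomes 6
  Position 10 ')': depth becomes 5
  Position 11 ')': depth becomes 4
  Position 12 '(': depth becomes 5
  Position 13 '(': depth becomes 6
  Position 14 ')': depth becomes 5
  Position 15 ')': depth becomes 4
  Position 16 '(': depth becomes 5
  Position 17 ')': depth becomes 4
  Position 18 '(': depth becomes 5
  Position 19 '(': depth becomes 6
  Position 20 ')': depth becomes 5
  Position 21 ')': depth becomes 4
  Position 22 '(': depth becomes 5
  Position 23 ')': depth becomes 4
  Position 24 ')': depth becomes 3
  Position 25 ')': depth becomes 2
  Position 26 ')': depth becomes 1
  Position 27 ')': depth becomes 0
Maximum depth reached: 8

8


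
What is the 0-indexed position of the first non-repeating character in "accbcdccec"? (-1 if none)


Input: accbcdccec
Character frequencies:
  'a': 1
  'b': 1
  'c': 6
  'd': 1
  'e': 1
Scanning left to right for freq == 1:
  Position 0 ('a'): unique! => answer = 0

0


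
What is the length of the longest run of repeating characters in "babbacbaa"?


Input: "babbacbaa"
Scanning for longest run:
  Position 1 ('a'): new char, reset run to 1
  Position 2 ('b'): new char, reset run to 1
  Position 3 ('b'): continues run of 'b', length=2
  Position 4 ('a'): new char, reset run to 1
  Position 5 ('c'): new char, reset run to 1
  Position 6 ('b'): new char, reset run to 1
  Position 7 ('a'): new char, reset run to 1
  Position 8 ('a'): continues run of 'a', length=2
Longest run: 'b' with length 2

2


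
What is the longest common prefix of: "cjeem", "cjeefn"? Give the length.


Words: cjeem, cjeefn
  Position 0: all 'c' => match
  Position 1: all 'j' => match
  Position 2: all 'e' => match
  Position 3: all 'e' => match
  Position 4: ('m', 'f') => mismatch, stop
LCP = "cjee" (length 4)

4


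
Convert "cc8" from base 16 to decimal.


Input: "cc8" in base 16
Positional expansion:
  Digit 'c' (value 12) x 16^2 = 3072
  Digit 'c' (value 12) x 16^1 = 192
  Digit '8' (value 8) x 16^0 = 8
Sum = 3272

3272


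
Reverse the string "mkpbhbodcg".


Input: mkpbhbodcg
Reading characters right to left:
  Position 9: 'g'
  Position 8: 'c'
  Position 7: 'd'
  Position 6: 'o'
  Position 5: 'b'
  Position 4: 'h'
  Position 3: 'b'
  Position 2: 'p'
  Position 1: 'k'
  Position 0: 'm'
Reversed: gcdobhbpkm

gcdobhbpkm


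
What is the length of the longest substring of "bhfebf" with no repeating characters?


Input: "bhfebf"
Sliding window (track last position of each char):
  Position 0 ('b'): window [0,0] length 1 -- new best
  Position 1 ('h'): window [0,1] length 2 -- new best
  Position 2 ('f'): window [0,2] length 3 -- new best
  Position 3 ('e'): window [0,3] length 4 -- new best
  Position 4 ('b'): repeat (last at 0), move window start to 1
  Position 4 ('b'): window [1,4] length 4
  Position 5 ('f'): repeat (last at 2), move window start to 3
  Position 5 ('f'): window [3,5] length 3
Longest substring with no repeats: "bhfe" with length 4

4


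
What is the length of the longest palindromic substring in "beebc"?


Input: "beebc"
Checking substrings for palindromes:
  [0:4] "beeb" (len 4) => palindrome
  [1:3] "ee" (len 2) => palindrome
Longest palindromic substring: "beeb" with length 4

4


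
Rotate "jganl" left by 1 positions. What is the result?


Input: "jganl", rotate left by 1
First 1 characters: "j"
Remaining characters: "ganl"
Concatenate remaining + first: "ganl" + "j" = "ganlj"

ganlj


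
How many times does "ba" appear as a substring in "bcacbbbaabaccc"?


Searching for "ba" in "bcacbbbaabaccc"
Scanning each position:
  Position 0: "bc" => no
  Position 1: "ca" => no
  Position 2: "ac" => no
  Position 3: "cb" => no
  Position 4: "bb" => no
  Position 5: "bb" => no
  Position 6: "ba" => MATCH
  Position 7: "aa" => no
  Position 8: "ab" => no
  Position 9: "ba" => MATCH
  Position 10: "ac" => no
  Position 11: "cc" => no
  Position 12: "cc" => no
Total occurrences: 2

2


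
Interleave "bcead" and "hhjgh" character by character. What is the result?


Interleaving "bcead" and "hhjgh":
  Position 0: 'b' from first, 'h' from second => "bh"
  Position 1: 'c' from first, 'h' from second => "ch"
  Position 2: 'e' from first, 'j' from second => "ej"
  Position 3: 'a' from first, 'g' from second => "ag"
  Position 4: 'd' from first, 'h' from second => "dh"
Result: bhchejagdh

bhchejagdh


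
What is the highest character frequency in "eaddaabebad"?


Input: eaddaabebad
Character counts:
  'a': 4
  'b': 2
  'd': 3
  'e': 2
Maximum frequency: 4

4


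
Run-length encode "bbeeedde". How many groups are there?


Input: bbeeedde
Scanning for consecutive runs:
  Group 1: 'b' x 2 (positions 0-1)
  Group 2: 'e' x 3 (positions 2-4)
  Group 3: 'd' x 2 (positions 5-6)
  Group 4: 'e' x 1 (positions 7-7)
Total groups: 4

4


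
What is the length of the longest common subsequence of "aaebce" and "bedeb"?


LCS of "aaebce" and "bedeb"
DP table:
           b    e    d    e    b
      0    0    0    0    0    0
  a   0    0    0    0    0    0
  a   0    0    0    0    0    0
  e   0    0    1    1    1    1
  b   0    1    1    1    1    2
  c   0    1    1    1    1    2
  e   0    1    2    2    2    2
LCS length = dp[6][5] = 2

2


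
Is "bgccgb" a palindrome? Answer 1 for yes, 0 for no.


Input: bgccgb
Reversed: bgccgb
  Compare pos 0 ('b') with pos 5 ('b'): match
  Compare pos 1 ('g') with pos 4 ('g'): match
  Compare pos 2 ('c') with pos 3 ('c'): match
Result: palindrome

1


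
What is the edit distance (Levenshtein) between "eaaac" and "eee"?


Computing edit distance: "eaaac" -> "eee"
DP table:
           e    e    e
      0    1    2    3
  e   1    0    1    2
  a   2    1    1    2
  a   3    2    2    2
  a   4    3    3    3
  c   5    4    4    4
Edit distance = dp[5][3] = 4

4


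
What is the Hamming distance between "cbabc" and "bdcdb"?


Comparing "cbabc" and "bdcdb" position by position:
  Position 0: 'c' vs 'b' => differ
  Position 1: 'b' vs 'd' => differ
  Position 2: 'a' vs 'c' => differ
  Position 3: 'b' vs 'd' => differ
  Position 4: 'c' vs 'b' => differ
Total differences (Hamming distance): 5

5


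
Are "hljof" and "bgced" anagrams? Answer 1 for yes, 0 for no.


Strings: "hljof", "bgced"
Sorted first:  fhjlo
Sorted second: bcdeg
Differ at position 0: 'f' vs 'b' => not anagrams

0


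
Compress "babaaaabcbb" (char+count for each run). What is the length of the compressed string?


Input: babaaaabcbb
Runs:
  'b' x 1 => "b1"
  'a' x 1 => "a1"
  'b' x 1 => "b1"
  'a' x 4 => "a4"
  'b' x 1 => "b1"
  'c' x 1 => "c1"
  'b' x 2 => "b2"
Compressed: "b1a1b1a4b1c1b2"
Compressed length: 14

14


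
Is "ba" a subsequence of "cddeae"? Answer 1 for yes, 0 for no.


Check if "ba" is a subsequence of "cddeae"
Greedy scan:
  Position 0 ('c'): no match needed
  Position 1 ('d'): no match needed
  Position 2 ('d'): no match needed
  Position 3 ('e'): no match needed
  Position 4 ('a'): no match needed
  Position 5 ('e'): no match needed
Only matched 0/2 characters => not a subsequence

0


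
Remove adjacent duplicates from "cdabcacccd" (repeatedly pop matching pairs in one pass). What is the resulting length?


Input: cdabcacccd
Stack-based adjacent duplicate removal:
  Read 'c': push. Stack: c
  Read 'd': push. Stack: cd
  Read 'a': push. Stack: cda
  Read 'b': push. Stack: cdab
  Read 'c': push. Stack: cdabc
  Read 'a': push. Stack: cdabca
  Read 'c': push. Stack: cdabcac
  Read 'c': matches stack top 'c' => pop. Stack: cdabca
  Read 'c': push. Stack: cdabcac
  Read 'd': push. Stack: cdabcacd
Final stack: "cdabcacd" (length 8)

8


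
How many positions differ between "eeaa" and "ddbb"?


Comparing "eeaa" and "ddbb" position by position:
  Position 0: 'e' vs 'd' => DIFFER
  Position 1: 'e' vs 'd' => DIFFER
  Position 2: 'a' vs 'b' => DIFFER
  Position 3: 'a' vs 'b' => DIFFER
Positions that differ: 4

4


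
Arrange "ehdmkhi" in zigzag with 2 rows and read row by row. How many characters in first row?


Zigzag "ehdmkhi" into 2 rows:
Placing characters:
  'e' => row 0
  'h' => row 1
  'd' => row 0
  'm' => row 1
  'k' => row 0
  'h' => row 1
  'i' => row 0
Rows:
  Row 0: "edki"
  Row 1: "hmh"
First row length: 4

4


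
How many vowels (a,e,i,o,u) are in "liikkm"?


Input: liikkm
Checking each character:
  'l' at position 0: consonant
  'i' at position 1: vowel (running total: 1)
  'i' at position 2: vowel (running total: 2)
  'k' at position 3: consonant
  'k' at position 4: consonant
  'm' at position 5: consonant
Total vowels: 2

2


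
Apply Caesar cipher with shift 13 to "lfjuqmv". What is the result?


Caesar cipher: shift "lfjuqmv" by 13
  'l' (pos 11) + 13 = pos 24 = 'y'
  'f' (pos 5) + 13 = pos 18 = 's'
  'j' (pos 9) + 13 = pos 22 = 'w'
  'u' (pos 20) + 13 = pos 7 = 'h'
  'q' (pos 16) + 13 = pos 3 = 'd'
  'm' (pos 12) + 13 = pos 25 = 'z'
  'v' (pos 21) + 13 = pos 8 = 'i'
Result: yswhdzi

yswhdzi


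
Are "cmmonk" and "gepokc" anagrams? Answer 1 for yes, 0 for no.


Strings: "cmmonk", "gepokc"
Sorted first:  ckmmno
Sorted second: cegkop
Differ at position 1: 'k' vs 'e' => not anagrams

0


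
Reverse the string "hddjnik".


Input: hddjnik
Reading characters right to left:
  Position 6: 'k'
  Position 5: 'i'
  Position 4: 'n'
  Position 3: 'j'
  Position 2: 'd'
  Position 1: 'd'
  Position 0: 'h'
Reversed: kinjddh

kinjddh


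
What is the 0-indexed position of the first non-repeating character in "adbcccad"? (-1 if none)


Input: adbcccad
Character frequencies:
  'a': 2
  'b': 1
  'c': 3
  'd': 2
Scanning left to right for freq == 1:
  Position 0 ('a'): freq=2, skip
  Position 1 ('d'): freq=2, skip
  Position 2 ('b'): unique! => answer = 2

2


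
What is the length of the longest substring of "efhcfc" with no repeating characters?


Input: "efhcfc"
Sliding window (track last position of each char):
  Position 0 ('e'): window [0,0] length 1 -- new best
  Position 1 ('f'): window [0,1] length 2 -- new best
  Position 2 ('h'): window [0,2] length 3 -- new best
  Position 3 ('c'): window [0,3] length 4 -- new best
  Position 4 ('f'): repeat (last at 1), move window start to 2
  Position 4 ('f'): window [2,4] length 3
  Position 5 ('c'): repeat (last at 3), move window start to 4
  Position 5 ('c'): window [4,5] length 2
Longest substring with no repeats: "efhc" with length 4

4


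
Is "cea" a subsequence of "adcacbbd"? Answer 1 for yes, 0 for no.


Check if "cea" is a subsequence of "adcacbbd"
Greedy scan:
  Position 0 ('a'): no match needed
  Position 1 ('d'): no match needed
  Position 2 ('c'): matches sub[0] = 'c'
  Position 3 ('a'): no match needed
  Position 4 ('c'): no match needed
  Position 5 ('b'): no match needed
  Position 6 ('b'): no match needed
  Position 7 ('d'): no match needed
Only matched 1/3 characters => not a subsequence

0


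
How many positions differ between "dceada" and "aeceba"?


Comparing "dceada" and "aeceba" position by position:
  Position 0: 'd' vs 'a' => DIFFER
  Position 1: 'c' vs 'e' => DIFFER
  Position 2: 'e' vs 'c' => DIFFER
  Position 3: 'a' vs 'e' => DIFFER
  Position 4: 'd' vs 'b' => DIFFER
  Position 5: 'a' vs 'a' => same
Positions that differ: 5

5


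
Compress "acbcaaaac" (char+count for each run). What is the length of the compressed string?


Input: acbcaaaac
Runs:
  'a' x 1 => "a1"
  'c' x 1 => "c1"
  'b' x 1 => "b1"
  'c' x 1 => "c1"
  'a' x 4 => "a4"
  'c' x 1 => "c1"
Compressed: "a1c1b1c1a4c1"
Compressed length: 12

12


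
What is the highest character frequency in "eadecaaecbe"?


Input: eadecaaecbe
Character counts:
  'a': 3
  'b': 1
  'c': 2
  'd': 1
  'e': 4
Maximum frequency: 4

4


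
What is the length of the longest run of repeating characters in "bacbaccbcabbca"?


Input: "bacbaccbcabbca"
Scanning for longest run:
  Position 1 ('a'): new char, reset run to 1
  Position 2 ('c'): new char, reset run to 1
  Position 3 ('b'): new char, reset run to 1
  Position 4 ('a'): new char, reset run to 1
  Position 5 ('c'): new char, reset run to 1
  Position 6 ('c'): continues run of 'c', length=2
  Position 7 ('b'): new char, reset run to 1
  Position 8 ('c'): new char, reset run to 1
  Position 9 ('a'): new char, reset run to 1
  Position 10 ('b'): new char, reset run to 1
  Position 11 ('b'): continues run of 'b', length=2
  Position 12 ('c'): new char, reset run to 1
  Position 13 ('a'): new char, reset run to 1
Longest run: 'c' with length 2

2


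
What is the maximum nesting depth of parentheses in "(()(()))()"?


Input: "(()(()))()"
Tracking depth:
  Position 0 '(': depth becomes 1
  Position 1 '(': depth becomes 2
  Position 2 ')': depth becomes 1
  Position 3 '(': depth becomes 2
  Position 4 '(': depth becomes 3
  Position 5 ')': depth becomes 2
  Position 6 ')': depth becomes 1
  Position 7 ')': depth becomes 0
  Position 8 '(': depth becomes 1
  Position 9 ')': depth becomes 0
Maximum depth reached: 3

3


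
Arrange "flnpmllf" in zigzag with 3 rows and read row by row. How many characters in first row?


Zigzag "flnpmllf" into 3 rows:
Placing characters:
  'f' => row 0
  'l' => row 1
  'n' => row 2
  'p' => row 1
  'm' => row 0
  'l' => row 1
  'l' => row 2
  'f' => row 1
Rows:
  Row 0: "fm"
  Row 1: "lplf"
  Row 2: "nl"
First row length: 2

2


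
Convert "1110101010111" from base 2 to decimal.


Input: "1110101010111" in base 2
Positional expansion:
  Digit '1' (value 1) x 2^12 = 4096
  Digit '1' (value 1) x 2^11 = 2048
  Digit '1' (value 1) x 2^10 = 1024
  Digit '0' (value 0) x 2^9 = 0
  Digit '1' (value 1) x 2^8 = 256
  Digit '0' (value 0) x 2^7 = 0
  Digit '1' (value 1) x 2^6 = 64
  Digit '0' (value 0) x 2^5 = 0
  Digit '1' (value 1) x 2^4 = 16
  Digit '0' (value 0) x 2^3 = 0
  Digit '1' (value 1) x 2^2 = 4
  Digit '1' (value 1) x 2^1 = 2
  Digit '1' (value 1) x 2^0 = 1
Sum = 7511

7511


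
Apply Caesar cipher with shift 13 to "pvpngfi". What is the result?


Caesar cipher: shift "pvpngfi" by 13
  'p' (pos 15) + 13 = pos 2 = 'c'
  'v' (pos 21) + 13 = pos 8 = 'i'
  'p' (pos 15) + 13 = pos 2 = 'c'
  'n' (pos 13) + 13 = pos 0 = 'a'
  'g' (pos 6) + 13 = pos 19 = 't'
  'f' (pos 5) + 13 = pos 18 = 's'
  'i' (pos 8) + 13 = pos 21 = 'v'
Result: cicatsv

cicatsv


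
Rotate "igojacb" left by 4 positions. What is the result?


Input: "igojacb", rotate left by 4
First 4 characters: "igoj"
Remaining characters: "acb"
Concatenate remaining + first: "acb" + "igoj" = "acbigoj"

acbigoj


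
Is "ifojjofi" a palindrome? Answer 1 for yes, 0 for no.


Input: ifojjofi
Reversed: ifojjofi
  Compare pos 0 ('i') with pos 7 ('i'): match
  Compare pos 1 ('f') with pos 6 ('f'): match
  Compare pos 2 ('o') with pos 5 ('o'): match
  Compare pos 3 ('j') with pos 4 ('j'): match
Result: palindrome

1


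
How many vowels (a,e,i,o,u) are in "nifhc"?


Input: nifhc
Checking each character:
  'n' at position 0: consonant
  'i' at position 1: vowel (running total: 1)
  'f' at position 2: consonant
  'h' at position 3: consonant
  'c' at position 4: consonant
Total vowels: 1

1


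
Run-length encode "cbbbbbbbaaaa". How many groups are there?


Input: cbbbbbbbaaaa
Scanning for consecutive runs:
  Group 1: 'c' x 1 (positions 0-0)
  Group 2: 'b' x 7 (positions 1-7)
  Group 3: 'a' x 4 (positions 8-11)
Total groups: 3

3


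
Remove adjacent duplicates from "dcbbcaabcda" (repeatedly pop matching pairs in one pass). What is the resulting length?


Input: dcbbcaabcda
Stack-based adjacent duplicate removal:
  Read 'd': push. Stack: d
  Read 'c': push. Stack: dc
  Read 'b': push. Stack: dcb
  Read 'b': matches stack top 'b' => pop. Stack: dc
  Read 'c': matches stack top 'c' => pop. Stack: d
  Read 'a': push. Stack: da
  Read 'a': matches stack top 'a' => pop. Stack: d
  Read 'b': push. Stack: db
  Read 'c': push. Stack: dbc
  Read 'd': push. Stack: dbcd
  Read 'a': push. Stack: dbcda
Final stack: "dbcda" (length 5)

5


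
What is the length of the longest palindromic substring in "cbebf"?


Input: "cbebf"
Checking substrings for palindromes:
  [1:4] "beb" (len 3) => palindrome
Longest palindromic substring: "beb" with length 3

3


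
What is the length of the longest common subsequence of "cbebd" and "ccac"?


LCS of "cbebd" and "ccac"
DP table:
           c    c    a    c
      0    0    0    0    0
  c   0    1    1    1    1
  b   0    1    1    1    1
  e   0    1    1    1    1
  b   0    1    1    1    1
  d   0    1    1    1    1
LCS length = dp[5][4] = 1

1


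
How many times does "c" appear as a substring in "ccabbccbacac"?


Searching for "c" in "ccabbccbacac"
Scanning each position:
  Position 0: "c" => MATCH
  Position 1: "c" => MATCH
  Position 2: "a" => no
  Position 3: "b" => no
  Position 4: "b" => no
  Position 5: "c" => MATCH
  Position 6: "c" => MATCH
  Position 7: "b" => no
  Position 8: "a" => no
  Position 9: "c" => MATCH
  Position 10: "a" => no
  Position 11: "c" => MATCH
Total occurrences: 6

6


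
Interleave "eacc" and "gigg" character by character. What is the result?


Interleaving "eacc" and "gigg":
  Position 0: 'e' from first, 'g' from second => "eg"
  Position 1: 'a' from first, 'i' from second => "ai"
  Position 2: 'c' from first, 'g' from second => "cg"
  Position 3: 'c' from first, 'g' from second => "cg"
Result: egaicgcg

egaicgcg


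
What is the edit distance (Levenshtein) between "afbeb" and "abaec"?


Computing edit distance: "afbeb" -> "abaec"
DP table:
           a    b    a    e    c
      0    1    2    3    4    5
  a   1    0    1    2    3    4
  f   2    1    1    2    3    4
  b   3    2    1    2    3    4
  e   4    3    2    2    2    3
  b   5    4    3    3    3    3
Edit distance = dp[5][5] = 3

3


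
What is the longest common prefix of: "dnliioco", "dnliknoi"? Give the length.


Words: dnliioco, dnliknoi
  Position 0: all 'd' => match
  Position 1: all 'n' => match
  Position 2: all 'l' => match
  Position 3: all 'i' => match
  Position 4: ('i', 'k') => mismatch, stop
LCP = "dnli" (length 4)

4


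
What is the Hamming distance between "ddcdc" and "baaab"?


Comparing "ddcdc" and "baaab" position by position:
  Position 0: 'd' vs 'b' => differ
  Position 1: 'd' vs 'a' => differ
  Position 2: 'c' vs 'a' => differ
  Position 3: 'd' vs 'a' => differ
  Position 4: 'c' vs 'b' => differ
Total differences (Hamming distance): 5

5


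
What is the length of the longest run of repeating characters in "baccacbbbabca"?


Input: "baccacbbbabca"
Scanning for longest run:
  Position 1 ('a'): new char, reset run to 1
  Position 2 ('c'): new char, reset run to 1
  Position 3 ('c'): continues run of 'c', length=2
  Position 4 ('a'): new char, reset run to 1
  Position 5 ('c'): new char, reset run to 1
  Position 6 ('b'): new char, reset run to 1
  Position 7 ('b'): continues run of 'b', length=2
  Position 8 ('b'): continues run of 'b', length=3
  Position 9 ('a'): new char, reset run to 1
  Position 10 ('b'): new char, reset run to 1
  Position 11 ('c'): new char, reset run to 1
  Position 12 ('a'): new char, reset run to 1
Longest run: 'b' with length 3

3


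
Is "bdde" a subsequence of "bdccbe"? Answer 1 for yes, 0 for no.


Check if "bdde" is a subsequence of "bdccbe"
Greedy scan:
  Position 0 ('b'): matches sub[0] = 'b'
  Position 1 ('d'): matches sub[1] = 'd'
  Position 2 ('c'): no match needed
  Position 3 ('c'): no match needed
  Position 4 ('b'): no match needed
  Position 5 ('e'): no match needed
Only matched 2/4 characters => not a subsequence

0


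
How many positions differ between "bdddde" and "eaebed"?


Comparing "bdddde" and "eaebed" position by position:
  Position 0: 'b' vs 'e' => DIFFER
  Position 1: 'd' vs 'a' => DIFFER
  Position 2: 'd' vs 'e' => DIFFER
  Position 3: 'd' vs 'b' => DIFFER
  Position 4: 'd' vs 'e' => DIFFER
  Position 5: 'e' vs 'd' => DIFFER
Positions that differ: 6

6


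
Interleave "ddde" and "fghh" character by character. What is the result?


Interleaving "ddde" and "fghh":
  Position 0: 'd' from first, 'f' from second => "df"
  Position 1: 'd' from first, 'g' from second => "dg"
  Position 2: 'd' from first, 'h' from second => "dh"
  Position 3: 'e' from first, 'h' from second => "eh"
Result: dfdgdheh

dfdgdheh


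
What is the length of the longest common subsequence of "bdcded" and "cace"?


LCS of "bdcded" and "cace"
DP table:
           c    a    c    e
      0    0    0    0    0
  b   0    0    0    0    0
  d   0    0    0    0    0
  c   0    1    1    1    1
  d   0    1    1    1    1
  e   0    1    1    1    2
  d   0    1    1    1    2
LCS length = dp[6][4] = 2

2


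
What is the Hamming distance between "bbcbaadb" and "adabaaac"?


Comparing "bbcbaadb" and "adabaaac" position by position:
  Position 0: 'b' vs 'a' => differ
  Position 1: 'b' vs 'd' => differ
  Position 2: 'c' vs 'a' => differ
  Position 3: 'b' vs 'b' => same
  Position 4: 'a' vs 'a' => same
  Position 5: 'a' vs 'a' => same
  Position 6: 'd' vs 'a' => differ
  Position 7: 'b' vs 'c' => differ
Total differences (Hamming distance): 5

5


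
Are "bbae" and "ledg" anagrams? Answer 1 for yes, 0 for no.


Strings: "bbae", "ledg"
Sorted first:  abbe
Sorted second: degl
Differ at position 0: 'a' vs 'd' => not anagrams

0


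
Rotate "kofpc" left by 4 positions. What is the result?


Input: "kofpc", rotate left by 4
First 4 characters: "kofp"
Remaining characters: "c"
Concatenate remaining + first: "c" + "kofp" = "ckofp"

ckofp


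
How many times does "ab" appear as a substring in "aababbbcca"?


Searching for "ab" in "aababbbcca"
Scanning each position:
  Position 0: "aa" => no
  Position 1: "ab" => MATCH
  Position 2: "ba" => no
  Position 3: "ab" => MATCH
  Position 4: "bb" => no
  Position 5: "bb" => no
  Position 6: "bc" => no
  Position 7: "cc" => no
  Position 8: "ca" => no
Total occurrences: 2

2


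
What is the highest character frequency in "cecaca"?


Input: cecaca
Character counts:
  'a': 2
  'c': 3
  'e': 1
Maximum frequency: 3

3


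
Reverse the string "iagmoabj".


Input: iagmoabj
Reading characters right to left:
  Position 7: 'j'
  Position 6: 'b'
  Position 5: 'a'
  Position 4: 'o'
  Position 3: 'm'
  Position 2: 'g'
  Position 1: 'a'
  Position 0: 'i'
Reversed: jbaomgai

jbaomgai


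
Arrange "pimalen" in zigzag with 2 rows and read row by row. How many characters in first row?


Zigzag "pimalen" into 2 rows:
Placing characters:
  'p' => row 0
  'i' => row 1
  'm' => row 0
  'a' => row 1
  'l' => row 0
  'e' => row 1
  'n' => row 0
Rows:
  Row 0: "pmln"
  Row 1: "iae"
First row length: 4

4


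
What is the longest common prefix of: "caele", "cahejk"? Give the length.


Words: caele, cahejk
  Position 0: all 'c' => match
  Position 1: all 'a' => match
  Position 2: ('e', 'h') => mismatch, stop
LCP = "ca" (length 2)

2


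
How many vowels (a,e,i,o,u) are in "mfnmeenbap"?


Input: mfnmeenbap
Checking each character:
  'm' at position 0: consonant
  'f' at position 1: consonant
  'n' at position 2: consonant
  'm' at position 3: consonant
  'e' at position 4: vowel (running total: 1)
  'e' at position 5: vowel (running total: 2)
  'n' at position 6: consonant
  'b' at position 7: consonant
  'a' at position 8: vowel (running total: 3)
  'p' at position 9: consonant
Total vowels: 3

3


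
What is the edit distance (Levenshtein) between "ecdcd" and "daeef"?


Computing edit distance: "ecdcd" -> "daeef"
DP table:
           d    a    e    e    f
      0    1    2    3    4    5
  e   1    1    2    2    3    4
  c   2    2    2    3    3    4
  d   3    2    3    3    4    4
  c   4    3    3    4    4    5
  d   5    4    4    4    5    5
Edit distance = dp[5][5] = 5

5


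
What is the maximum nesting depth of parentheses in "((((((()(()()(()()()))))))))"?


Input: "((((((()(()()(()()()))))))))"
Tracking depth:
  Position 0 '(': depth becomes 1
  Position 1 '(': depth becomes 2
  Position 2 '(': depth becomes 3
  Position 3 '(': depth becomes 4
  Position 4 '(': depth becomes 5
  Position 5 '(': depth becomes 6
  Position 6 '(': depth becomes 7
  Position 7 ')': depth becomes 6
  Position 8 '(': depth becomes 7
  Position 9 '(': depth becomes 8
  Position 10 ')': depth becomes 7
  Position 11 '(': depth becomes 8
  Position 12 ')': depth becomes 7
  Position 13 '(': depth becomes 8
  Position 14 '(': depth becomes 9
  Position 15 ')': depth becomes 8
  Position 16 '(': depth becomes 9
  Position 17 ')': depth becomes 8
  Position 18 '(': depth becomes 9
  Position 19 ')': depth becomes 8
  Position 20 ')': depth becomes 7
  Position 21 ')': depth becomes 6
  Position 22 ')': depth becomes 5
  Position 23 ')': depth becomes 4
  Position 24 ')': depth becomes 3
  Position 25 ')': depth becomes 2
  Position 26 ')': depth becomes 1
  Position 27 ')': depth becomes 0
Maximum depth reached: 9

9


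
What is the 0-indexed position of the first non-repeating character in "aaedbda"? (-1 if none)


Input: aaedbda
Character frequencies:
  'a': 3
  'b': 1
  'd': 2
  'e': 1
Scanning left to right for freq == 1:
  Position 0 ('a'): freq=3, skip
  Position 1 ('a'): freq=3, skip
  Position 2 ('e'): unique! => answer = 2

2


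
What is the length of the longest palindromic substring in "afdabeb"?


Input: "afdabeb"
Checking substrings for palindromes:
  [4:7] "beb" (len 3) => palindrome
Longest palindromic substring: "beb" with length 3

3


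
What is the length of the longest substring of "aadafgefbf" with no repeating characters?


Input: "aadafgefbf"
Sliding window (track last position of each char):
  Position 0 ('a'): window [0,0] length 1 -- new best
  Position 1 ('a'): repeat (last at 0), move window start to 1
  Position 1 ('a'): window [1,1] length 1
  Position 2 ('d'): window [1,2] length 2 -- new best
  Position 3 ('a'): repeat (last at 1), move window start to 2
  Position 3 ('a'): window [2,3] length 2
  Position 4 ('f'): window [2,4] length 3 -- new best
  Position 5 ('g'): window [2,5] length 4 -- new best
  Position 6 ('e'): window [2,6] length 5 -- new best
  Position 7 ('f'): repeat (last at 4), move window start to 5
  Position 7 ('f'): window [5,7] length 3
  Position 8 ('b'): window [5,8] length 4
  Position 9 ('f'): repeat (last at 7), move window start to 8
  Position 9 ('f'): window [8,9] length 2
Longest substring with no repeats: "dafge" with length 5

5


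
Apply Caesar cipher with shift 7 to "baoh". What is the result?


Caesar cipher: shift "baoh" by 7
  'b' (pos 1) + 7 = pos 8 = 'i'
  'a' (pos 0) + 7 = pos 7 = 'h'
  'o' (pos 14) + 7 = pos 21 = 'v'
  'h' (pos 7) + 7 = pos 14 = 'o'
Result: ihvo

ihvo


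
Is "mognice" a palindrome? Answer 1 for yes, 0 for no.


Input: mognice
Reversed: ecingom
  Compare pos 0 ('m') with pos 6 ('e'): MISMATCH
  Compare pos 1 ('o') with pos 5 ('c'): MISMATCH
  Compare pos 2 ('g') with pos 4 ('i'): MISMATCH
Result: not a palindrome

0


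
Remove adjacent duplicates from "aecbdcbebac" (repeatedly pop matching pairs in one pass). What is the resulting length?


Input: aecbdcbebac
Stack-based adjacent duplicate removal:
  Read 'a': push. Stack: a
  Read 'e': push. Stack: ae
  Read 'c': push. Stack: aec
  Read 'b': push. Stack: aecb
  Read 'd': push. Stack: aecbd
  Read 'c': push. Stack: aecbdc
  Read 'b': push. Stack: aecbdcb
  Read 'e': push. Stack: aecbdcbe
  Read 'b': push. Stack: aecbdcbeb
  Read 'a': push. Stack: aecbdcbeba
  Read 'c': push. Stack: aecbdcbebac
Final stack: "aecbdcbebac" (length 11)

11


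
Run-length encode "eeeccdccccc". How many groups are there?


Input: eeeccdccccc
Scanning for consecutive runs:
  Group 1: 'e' x 3 (positions 0-2)
  Group 2: 'c' x 2 (positions 3-4)
  Group 3: 'd' x 1 (positions 5-5)
  Group 4: 'c' x 5 (positions 6-10)
Total groups: 4

4


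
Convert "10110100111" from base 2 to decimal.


Input: "10110100111" in base 2
Positional expansion:
  Digit '1' (value 1) x 2^10 = 1024
  Digit '0' (value 0) x 2^9 = 0
  Digit '1' (value 1) x 2^8 = 256
  Digit '1' (value 1) x 2^7 = 128
  Digit '0' (value 0) x 2^6 = 0
  Digit '1' (value 1) x 2^5 = 32
  Digit '0' (value 0) x 2^4 = 0
  Digit '0' (value 0) x 2^3 = 0
  Digit '1' (value 1) x 2^2 = 4
  Digit '1' (value 1) x 2^1 = 2
  Digit '1' (value 1) x 2^0 = 1
Sum = 1447

1447


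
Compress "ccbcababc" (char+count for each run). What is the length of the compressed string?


Input: ccbcababc
Runs:
  'c' x 2 => "c2"
  'b' x 1 => "b1"
  'c' x 1 => "c1"
  'a' x 1 => "a1"
  'b' x 1 => "b1"
  'a' x 1 => "a1"
  'b' x 1 => "b1"
  'c' x 1 => "c1"
Compressed: "c2b1c1a1b1a1b1c1"
Compressed length: 16

16


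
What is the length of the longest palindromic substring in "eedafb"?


Input: "eedafb"
Checking substrings for palindromes:
  [0:2] "ee" (len 2) => palindrome
Longest palindromic substring: "ee" with length 2

2


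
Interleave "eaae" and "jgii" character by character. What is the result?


Interleaving "eaae" and "jgii":
  Position 0: 'e' from first, 'j' from second => "ej"
  Position 1: 'a' from first, 'g' from second => "ag"
  Position 2: 'a' from first, 'i' from second => "ai"
  Position 3: 'e' from first, 'i' from second => "ei"
Result: ejagaiei

ejagaiei


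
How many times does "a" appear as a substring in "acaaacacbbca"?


Searching for "a" in "acaaacacbbca"
Scanning each position:
  Position 0: "a" => MATCH
  Position 1: "c" => no
  Position 2: "a" => MATCH
  Position 3: "a" => MATCH
  Position 4: "a" => MATCH
  Position 5: "c" => no
  Position 6: "a" => MATCH
  Position 7: "c" => no
  Position 8: "b" => no
  Position 9: "b" => no
  Position 10: "c" => no
  Position 11: "a" => MATCH
Total occurrences: 6

6


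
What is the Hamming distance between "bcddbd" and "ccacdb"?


Comparing "bcddbd" and "ccacdb" position by position:
  Position 0: 'b' vs 'c' => differ
  Position 1: 'c' vs 'c' => same
  Position 2: 'd' vs 'a' => differ
  Position 3: 'd' vs 'c' => differ
  Position 4: 'b' vs 'd' => differ
  Position 5: 'd' vs 'b' => differ
Total differences (Hamming distance): 5

5
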